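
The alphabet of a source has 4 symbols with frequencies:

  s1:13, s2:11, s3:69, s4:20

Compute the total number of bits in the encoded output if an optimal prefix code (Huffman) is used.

Greedily combine the two least-frequent nodes:
merge s2(11) and s1(13): 24
merge s4(20) and 24: 44
merge 44 and s3(69): 113
Each symbol's bit-cost is frequency × depth; summing gives 181 bits (equivalently 24 + 44 + 113).

181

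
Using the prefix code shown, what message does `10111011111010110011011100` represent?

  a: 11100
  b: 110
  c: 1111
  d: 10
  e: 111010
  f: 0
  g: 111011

dgebfba

Read left to right; each codeword is recognised as soon as it completes (prefix code):
  10→d | 111011→g | 111010→e | 110→b | 0→f | 110→b | 11100→a
Decoded message: dgebfba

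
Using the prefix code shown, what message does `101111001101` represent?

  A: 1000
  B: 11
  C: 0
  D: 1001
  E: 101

Read left to right; each codeword is recognised as soon as it completes (prefix code):
  101→E | 11→B | 1001→D | 101→E
Decoded message: EBDE

EBDE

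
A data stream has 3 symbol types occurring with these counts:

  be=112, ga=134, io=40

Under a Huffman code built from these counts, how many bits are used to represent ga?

1

Huffman merges, smallest pair first:
merge io(40) and be(112): 152
merge ga(134) and 152: 286
ga is a child of the root — depth 1, so its codeword is a single bit.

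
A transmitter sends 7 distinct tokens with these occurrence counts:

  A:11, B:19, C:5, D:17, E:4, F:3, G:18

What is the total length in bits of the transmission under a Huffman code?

196

Build the Huffman tree bottom-up:
combine F(3), E(4) → 7
combine C(5), 7 → 12
combine A(11), 12 → 23
combine D(17), G(18) → 35
combine B(19), 23 → 42
combine 35, 42 → 77
Total encoded bits = sum of merged weights = 7 + 12 + 23 + 35 + 42 + 77 = 196.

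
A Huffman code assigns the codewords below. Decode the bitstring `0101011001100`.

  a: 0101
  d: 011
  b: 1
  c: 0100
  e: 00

Read left to right; each codeword is recognised as soon as it completes (prefix code):
  0101→a | 011→d | 00→e | 1→b | 1→b | 00→e
Decoded message: adebbe

adebbe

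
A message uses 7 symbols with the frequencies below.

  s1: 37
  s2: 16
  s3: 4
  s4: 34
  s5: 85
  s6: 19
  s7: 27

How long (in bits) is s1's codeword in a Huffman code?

Huffman merges, smallest pair first:
merge s3(4) and s2(16): 20
merge s6(19) and 20: 39
merge s7(27) and s4(34): 61
merge s1(37) and 39: 76
merge 61 and 76: 137
merge s5(85) and 137: 222
s1's leaf is at depth 3, giving a 3-bit codeword.

3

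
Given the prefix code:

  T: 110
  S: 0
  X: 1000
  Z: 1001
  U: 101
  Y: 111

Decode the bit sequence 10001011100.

Read left to right; each codeword is recognised as soon as it completes (prefix code):
  1000→X | 101→U | 110→T | 0→S
Decoded message: XUTS

XUTS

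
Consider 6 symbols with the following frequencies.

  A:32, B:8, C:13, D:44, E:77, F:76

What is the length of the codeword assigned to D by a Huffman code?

2

Repeatedly merge the two smallest:
combine B(8), C(13) → 21
combine 21, A(32) → 53
combine D(44), 53 → 97
combine F(76), E(77) → 153
combine 97, 153 → 250
D's leaf is at depth 2, giving a 2-bit codeword.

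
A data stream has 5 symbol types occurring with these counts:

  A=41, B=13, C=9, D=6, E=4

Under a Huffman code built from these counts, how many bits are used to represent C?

3

Repeatedly merge the two smallest:
merge E(4) and D(6): 10
merge C(9) and 10: 19
merge B(13) and 19: 32
merge 32 and A(41): 73
The subtree containing C is merged 3 times, so code length = 3.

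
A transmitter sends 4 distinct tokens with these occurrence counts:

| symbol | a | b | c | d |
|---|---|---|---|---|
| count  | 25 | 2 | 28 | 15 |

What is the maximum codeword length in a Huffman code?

3

Merge the two lowest-weight nodes at each step:
b(2) + d(15) → 17
17 + a(25) → 42
c(28) + 42 → 70
Maximum depth reached is 3.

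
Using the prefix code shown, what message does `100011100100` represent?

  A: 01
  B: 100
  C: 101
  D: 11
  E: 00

BADEB

Read left to right; each codeword is recognised as soon as it completes (prefix code):
  100→B | 01→A | 11→D | 00→E | 100→B
Decoded message: BADEB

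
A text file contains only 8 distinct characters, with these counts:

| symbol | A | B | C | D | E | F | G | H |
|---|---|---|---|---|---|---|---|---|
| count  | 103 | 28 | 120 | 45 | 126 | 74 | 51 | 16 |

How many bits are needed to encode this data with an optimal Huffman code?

1576

Build the Huffman tree bottom-up:
combine H(16), B(28) → 44
combine 44, D(45) → 89
combine G(51), F(74) → 125
combine 89, A(103) → 192
combine C(120), 125 → 245
combine E(126), 192 → 318
combine 245, 318 → 563
The encoded length is the sum of every internal node's weight: 44 + 89 + 125 + 192 + 245 + 318 + 563 = 1576 bits.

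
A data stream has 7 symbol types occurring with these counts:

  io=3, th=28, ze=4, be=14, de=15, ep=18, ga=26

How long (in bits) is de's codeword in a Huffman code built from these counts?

Huffman merges, smallest pair first:
combine io(3), ze(4) → 7
combine 7, be(14) → 21
combine de(15), ep(18) → 33
combine 21, ga(26) → 47
combine th(28), 33 → 61
combine 47, 61 → 108
de sits 3 levels below the root, so its codeword is 3 bits.

3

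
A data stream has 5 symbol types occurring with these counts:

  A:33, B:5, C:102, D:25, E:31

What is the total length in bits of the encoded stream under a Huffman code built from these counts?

Greedily combine the two least-frequent nodes:
B(5) + D(25) → 30
30 + E(31) → 61
A(33) + 61 → 94
94 + C(102) → 196
Total encoded bits = sum of merged weights = 30 + 61 + 94 + 196 = 381.

381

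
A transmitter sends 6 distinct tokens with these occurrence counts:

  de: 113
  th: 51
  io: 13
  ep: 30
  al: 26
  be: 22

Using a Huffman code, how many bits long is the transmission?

574

Greedily combine the two least-frequent nodes:
io(13) + be(22) → 35
al(26) + ep(30) → 56
35 + th(51) → 86
56 + 86 → 142
de(113) + 142 → 255
Each symbol's bit-cost is frequency × depth; summing gives 574 bits (equivalently 35 + 56 + 86 + 142 + 255).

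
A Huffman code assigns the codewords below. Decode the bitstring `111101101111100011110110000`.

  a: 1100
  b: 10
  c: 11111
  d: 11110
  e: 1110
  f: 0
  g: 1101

dgdffdaff

Read left to right; each codeword is recognised as soon as it completes (prefix code):
  11110→d | 1101→g | 11110→d | 0→f | 0→f | 11110→d | 1100→a | 0→f | 0→f
Decoded message: dgdffdaff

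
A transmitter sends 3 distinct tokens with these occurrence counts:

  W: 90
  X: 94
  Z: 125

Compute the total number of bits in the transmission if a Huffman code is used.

493

Greedily combine the two least-frequent nodes:
combine W(90), X(94) → 184
combine Z(125), 184 → 309
The encoded length is the sum of every internal node's weight: 184 + 309 = 493 bits.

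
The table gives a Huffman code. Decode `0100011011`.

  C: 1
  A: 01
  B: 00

ABACAC

Read left to right; each codeword is recognised as soon as it completes (prefix code):
  01→A | 00→B | 01→A | 1→C | 01→A | 1→C
Decoded message: ABACAC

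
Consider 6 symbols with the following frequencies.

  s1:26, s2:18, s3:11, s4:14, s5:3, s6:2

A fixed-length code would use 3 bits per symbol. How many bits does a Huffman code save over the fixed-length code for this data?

53

Fixed-length: 3 bits × 74 symbols = 222 bits.
Huffman merges:
combine s6(2), s5(3) → 5
combine 5, s3(11) → 16
combine s4(14), 16 → 30
combine s2(18), s1(26) → 44
combine 30, 44 → 74
Huffman total = 5 + 16 + 30 + 44 + 74 = 169 bits.
Saving = 222 − 169 = 53 bits.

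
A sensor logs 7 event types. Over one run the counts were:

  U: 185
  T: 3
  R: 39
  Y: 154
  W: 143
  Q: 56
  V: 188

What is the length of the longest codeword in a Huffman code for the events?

5

Merge the two lowest-weight nodes at each step:
T(3) + R(39) → 42
42 + Q(56) → 98
98 + W(143) → 241
Y(154) + U(185) → 339
V(188) + 241 → 429
339 + 429 → 768
The rarest symbols sit at the bottom; the longest codeword is 5 bits.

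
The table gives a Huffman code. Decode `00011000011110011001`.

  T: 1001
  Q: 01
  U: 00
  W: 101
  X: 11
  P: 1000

UQPQXTT

Read left to right; each codeword is recognised as soon as it completes (prefix code):
  00→U | 01→Q | 1000→P | 01→Q | 11→X | 1001→T | 1001→T
Decoded message: UQPQXTT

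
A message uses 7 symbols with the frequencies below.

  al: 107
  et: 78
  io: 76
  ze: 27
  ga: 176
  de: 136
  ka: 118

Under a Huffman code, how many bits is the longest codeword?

Merge the two lowest-weight nodes at each step:
merge ze(27) and io(76): 103
merge et(78) and 103: 181
merge al(107) and ka(118): 225
merge de(136) and ga(176): 312
merge 181 and 225: 406
merge 312 and 406: 718
The first pair merged (ze, io) ends up deepest, at depth 4.

4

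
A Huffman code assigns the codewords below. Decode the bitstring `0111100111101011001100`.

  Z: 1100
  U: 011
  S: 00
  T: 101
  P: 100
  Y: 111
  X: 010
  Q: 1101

UZYTUSZ

Read left to right; each codeword is recognised as soon as it completes (prefix code):
  011→U | 1100→Z | 111→Y | 101→T | 011→U | 00→S | 1100→Z
Decoded message: UZYTUSZ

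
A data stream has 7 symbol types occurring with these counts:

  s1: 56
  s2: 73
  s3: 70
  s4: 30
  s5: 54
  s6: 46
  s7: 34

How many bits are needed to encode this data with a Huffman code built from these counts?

1010

Greedily combine the two least-frequent nodes:
combine s4(30), s7(34) → 64
combine s6(46), s5(54) → 100
combine s1(56), 64 → 120
combine s3(70), s2(73) → 143
combine 100, 120 → 220
combine 143, 220 → 363
Total encoded bits = sum of merged weights = 64 + 100 + 120 + 143 + 220 + 363 = 1010.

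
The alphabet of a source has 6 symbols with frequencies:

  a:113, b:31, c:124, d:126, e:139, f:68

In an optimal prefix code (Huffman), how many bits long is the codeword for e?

2

Huffman merges, smallest pair first:
b(31) + f(68) → 99
99 + a(113) → 212
c(124) + d(126) → 250
e(139) + 212 → 351
250 + 351 → 601
The subtree containing e is merged 2 times, so code length = 2.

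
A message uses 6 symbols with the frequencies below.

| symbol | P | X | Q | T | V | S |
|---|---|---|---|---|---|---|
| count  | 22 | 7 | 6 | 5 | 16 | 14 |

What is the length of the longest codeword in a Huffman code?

4

Merge the two lowest-weight nodes at each step:
T(5) + Q(6) → 11
X(7) + 11 → 18
S(14) + V(16) → 30
18 + P(22) → 40
30 + 40 → 70
The rarest symbols sit at the bottom; the longest codeword is 4 bits.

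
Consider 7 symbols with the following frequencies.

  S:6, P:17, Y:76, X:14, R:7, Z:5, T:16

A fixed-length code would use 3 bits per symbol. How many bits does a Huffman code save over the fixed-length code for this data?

Fixed-length: 3 bits × 141 symbols = 423 bits.
Huffman merges:
combine Z(5), S(6) → 11
combine R(7), 11 → 18
combine X(14), T(16) → 30
combine P(17), 18 → 35
combine 30, 35 → 65
combine 65, Y(76) → 141
Huffman total = 11 + 18 + 30 + 35 + 65 + 141 = 300 bits.
Saving = 423 − 300 = 123 bits.

123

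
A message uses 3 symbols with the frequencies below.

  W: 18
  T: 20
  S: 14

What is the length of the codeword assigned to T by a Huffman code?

Build the tree from the bottom:
combine S(14), W(18) → 32
combine T(20), 32 → 52
T is a child of the root — depth 1, so its codeword is a single bit.

1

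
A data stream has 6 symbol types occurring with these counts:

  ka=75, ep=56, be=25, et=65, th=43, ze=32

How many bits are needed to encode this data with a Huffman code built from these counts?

748

Greedily combine the two least-frequent nodes:
combine be(25), ze(32) → 57
combine th(43), ep(56) → 99
combine 57, et(65) → 122
combine ka(75), 99 → 174
combine 122, 174 → 296
Each symbol's bit-cost is frequency × depth; summing gives 748 bits (equivalently 57 + 99 + 122 + 174 + 296).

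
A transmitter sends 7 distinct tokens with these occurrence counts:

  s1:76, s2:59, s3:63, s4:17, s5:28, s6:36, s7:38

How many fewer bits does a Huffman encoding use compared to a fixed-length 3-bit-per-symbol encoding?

Fixed-length: 3 bits × 317 symbols = 951 bits.
Huffman merges:
s4(17) + s5(28) → 45
s6(36) + s7(38) → 74
45 + s2(59) → 104
s3(63) + 74 → 137
s1(76) + 104 → 180
137 + 180 → 317
Huffman total = 45 + 74 + 104 + 137 + 180 + 317 = 857 bits.
Saving = 951 − 857 = 94 bits.

94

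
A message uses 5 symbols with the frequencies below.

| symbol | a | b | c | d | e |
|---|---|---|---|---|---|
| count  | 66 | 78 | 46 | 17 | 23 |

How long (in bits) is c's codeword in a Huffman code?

2

Build the tree from the bottom:
combine d(17), e(23) → 40
combine 40, c(46) → 86
combine a(66), b(78) → 144
combine 86, 144 → 230
The subtree containing c is merged 2 times, so code length = 2.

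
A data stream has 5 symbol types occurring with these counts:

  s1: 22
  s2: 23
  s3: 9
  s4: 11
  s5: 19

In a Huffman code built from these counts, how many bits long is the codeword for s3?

Repeatedly merge the two smallest:
merge s3(9) and s4(11): 20
merge s5(19) and 20: 39
merge s1(22) and s2(23): 45
merge 39 and 45: 84
s3's leaf is at depth 3, giving a 3-bit codeword.

3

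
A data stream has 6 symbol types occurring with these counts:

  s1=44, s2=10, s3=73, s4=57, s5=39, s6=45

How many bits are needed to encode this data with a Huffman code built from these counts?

674

Greedily combine the two least-frequent nodes:
s2(10) + s5(39) → 49
s1(44) + s6(45) → 89
49 + s4(57) → 106
s3(73) + 89 → 162
106 + 162 → 268
The encoded length is the sum of every internal node's weight: 49 + 89 + 106 + 162 + 268 = 674 bits.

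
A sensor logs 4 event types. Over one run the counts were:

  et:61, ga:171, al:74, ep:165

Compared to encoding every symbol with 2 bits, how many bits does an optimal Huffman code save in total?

Fixed-length: 2 bits × 471 symbols = 942 bits.
Huffman merges:
merge et(61) and al(74): 135
merge 135 and ep(165): 300
merge ga(171) and 300: 471
Huffman total = 135 + 300 + 471 = 906 bits.
Saving = 942 − 906 = 36 bits.

36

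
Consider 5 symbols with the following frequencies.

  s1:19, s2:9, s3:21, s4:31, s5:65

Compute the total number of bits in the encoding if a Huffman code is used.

302

Merge the two smallest weights repeatedly:
s2(9) + s1(19) → 28
s3(21) + 28 → 49
s4(31) + 49 → 80
s5(65) + 80 → 145
Total encoded bits = sum of merged weights = 28 + 49 + 80 + 145 = 302.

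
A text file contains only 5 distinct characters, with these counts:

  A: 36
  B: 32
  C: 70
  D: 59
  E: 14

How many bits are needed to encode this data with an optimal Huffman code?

468

Merge the two smallest weights repeatedly:
merge E(14) and B(32): 46
merge A(36) and 46: 82
merge D(59) and C(70): 129
merge 82 and 129: 211
The encoded length is the sum of every internal node's weight: 46 + 82 + 129 + 211 = 468 bits.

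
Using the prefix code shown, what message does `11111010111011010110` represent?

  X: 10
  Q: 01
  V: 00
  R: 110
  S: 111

Read left to right; each codeword is recognised as soon as it completes (prefix code):
  111→S | 110→R | 10→X | 111→S | 01→Q | 10→X | 10→X | 110→R
Decoded message: SRXSQXXR

SRXSQXXR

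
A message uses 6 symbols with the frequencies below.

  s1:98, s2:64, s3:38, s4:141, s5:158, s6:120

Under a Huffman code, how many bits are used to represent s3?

4

Repeatedly merge the two smallest:
combine s3(38), s2(64) → 102
combine s1(98), 102 → 200
combine s6(120), s4(141) → 261
combine s5(158), 200 → 358
combine 261, 358 → 619
s3's leaf is at depth 4, giving a 4-bit codeword.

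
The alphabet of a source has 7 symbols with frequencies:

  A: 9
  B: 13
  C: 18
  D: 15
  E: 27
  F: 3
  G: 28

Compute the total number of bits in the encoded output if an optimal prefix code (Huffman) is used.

Greedily combine the two least-frequent nodes:
F(3) + A(9) → 12
12 + B(13) → 25
D(15) + C(18) → 33
25 + E(27) → 52
G(28) + 33 → 61
52 + 61 → 113
Total encoded bits = sum of merged weights = 12 + 25 + 33 + 52 + 61 + 113 = 296.

296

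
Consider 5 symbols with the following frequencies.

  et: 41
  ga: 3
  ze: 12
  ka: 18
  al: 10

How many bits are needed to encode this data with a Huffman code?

Merge the two smallest weights repeatedly:
ga(3) + al(10) → 13
ze(12) + 13 → 25
ka(18) + 25 → 43
et(41) + 43 → 84
The encoded length is the sum of every internal node's weight: 13 + 25 + 43 + 84 = 165 bits.

165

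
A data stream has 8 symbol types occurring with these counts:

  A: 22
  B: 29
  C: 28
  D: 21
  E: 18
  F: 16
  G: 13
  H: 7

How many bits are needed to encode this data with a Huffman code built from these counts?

453

Greedily combine the two least-frequent nodes:
combine H(7), G(13) → 20
combine F(16), E(18) → 34
combine 20, D(21) → 41
combine A(22), C(28) → 50
combine B(29), 34 → 63
combine 41, 50 → 91
combine 63, 91 → 154
The encoded length is the sum of every internal node's weight: 20 + 34 + 41 + 50 + 63 + 91 + 154 = 453 bits.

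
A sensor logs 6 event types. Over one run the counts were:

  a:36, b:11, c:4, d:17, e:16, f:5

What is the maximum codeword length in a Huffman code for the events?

4

Merge the two lowest-weight nodes at each step:
c(4) + f(5) → 9
9 + b(11) → 20
e(16) + d(17) → 33
20 + 33 → 53
a(36) + 53 → 89
Maximum depth reached is 4.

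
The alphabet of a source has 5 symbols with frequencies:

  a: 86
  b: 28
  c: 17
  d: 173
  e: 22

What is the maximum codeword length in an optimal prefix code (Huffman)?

Merge the two lowest-weight nodes at each step:
combine c(17), e(22) → 39
combine b(28), 39 → 67
combine 67, a(86) → 153
combine 153, d(173) → 326
Maximum depth reached is 4.

4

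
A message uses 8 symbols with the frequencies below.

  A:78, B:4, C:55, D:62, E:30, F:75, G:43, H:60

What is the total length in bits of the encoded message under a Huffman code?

1177

Build the Huffman tree bottom-up:
B(4) + E(30) → 34
34 + G(43) → 77
C(55) + H(60) → 115
D(62) + F(75) → 137
77 + A(78) → 155
115 + 137 → 252
155 + 252 → 407
Each symbol's bit-cost is frequency × depth; summing gives 1177 bits (equivalently 34 + 77 + 115 + 137 + 155 + 252 + 407).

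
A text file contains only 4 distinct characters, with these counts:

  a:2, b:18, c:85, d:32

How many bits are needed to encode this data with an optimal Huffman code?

209

Merge the two smallest weights repeatedly:
merge a(2) and b(18): 20
merge 20 and d(32): 52
merge 52 and c(85): 137
Each symbol's bit-cost is frequency × depth; summing gives 209 bits (equivalently 20 + 52 + 137).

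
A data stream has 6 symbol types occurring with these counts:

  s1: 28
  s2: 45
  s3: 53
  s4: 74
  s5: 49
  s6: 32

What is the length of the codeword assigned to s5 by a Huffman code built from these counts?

3

Huffman merges, smallest pair first:
merge s1(28) and s6(32): 60
merge s2(45) and s5(49): 94
merge s3(53) and 60: 113
merge s4(74) and 94: 168
merge 113 and 168: 281
s5's leaf is at depth 3, giving a 3-bit codeword.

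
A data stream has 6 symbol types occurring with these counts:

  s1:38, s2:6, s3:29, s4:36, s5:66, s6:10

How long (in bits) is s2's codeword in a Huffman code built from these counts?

4

Huffman merges, smallest pair first:
s2(6) + s6(10) → 16
16 + s3(29) → 45
s4(36) + s1(38) → 74
45 + s5(66) → 111
74 + 111 → 185
s2's leaf is at depth 4, giving a 4-bit codeword.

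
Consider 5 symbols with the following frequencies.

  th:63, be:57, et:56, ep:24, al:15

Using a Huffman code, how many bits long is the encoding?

469

Greedily combine the two least-frequent nodes:
combine al(15), ep(24) → 39
combine 39, et(56) → 95
combine be(57), th(63) → 120
combine 95, 120 → 215
The encoded length is the sum of every internal node's weight: 39 + 95 + 120 + 215 = 469 bits.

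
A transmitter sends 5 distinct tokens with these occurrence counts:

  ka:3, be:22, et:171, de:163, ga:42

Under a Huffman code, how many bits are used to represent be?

4

Build the tree from the bottom:
combine ka(3), be(22) → 25
combine 25, ga(42) → 67
combine 67, de(163) → 230
combine et(171), 230 → 401
The subtree containing be is merged 4 times, so code length = 4.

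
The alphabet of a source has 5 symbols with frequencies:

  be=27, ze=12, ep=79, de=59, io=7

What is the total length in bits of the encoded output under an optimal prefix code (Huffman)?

Build the Huffman tree bottom-up:
merge io(7) and ze(12): 19
merge 19 and be(27): 46
merge 46 and de(59): 105
merge ep(79) and 105: 184
Each symbol's bit-cost is frequency × depth; summing gives 354 bits (equivalently 19 + 46 + 105 + 184).

354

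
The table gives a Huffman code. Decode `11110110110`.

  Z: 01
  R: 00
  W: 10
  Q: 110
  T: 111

Read left to right; each codeword is recognised as soon as it completes (prefix code):
  111→T | 10→W | 110→Q | 110→Q
Decoded message: TWQQ

TWQQ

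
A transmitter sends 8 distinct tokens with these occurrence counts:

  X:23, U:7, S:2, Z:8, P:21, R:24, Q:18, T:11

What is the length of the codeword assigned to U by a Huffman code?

5

Repeatedly merge the two smallest:
S(2) + U(7) → 9
Z(8) + 9 → 17
T(11) + 17 → 28
Q(18) + P(21) → 39
X(23) + R(24) → 47
28 + 39 → 67
47 + 67 → 114
U's leaf is at depth 5, giving a 5-bit codeword.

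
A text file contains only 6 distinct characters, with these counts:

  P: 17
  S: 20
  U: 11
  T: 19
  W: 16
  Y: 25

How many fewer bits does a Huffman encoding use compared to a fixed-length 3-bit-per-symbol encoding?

Fixed-length: 3 bits × 108 symbols = 324 bits.
Huffman merges:
U(11) + W(16) → 27
P(17) + T(19) → 36
S(20) + Y(25) → 45
27 + 36 → 63
45 + 63 → 108
Huffman total = 27 + 36 + 45 + 63 + 108 = 279 bits.
Saving = 324 − 279 = 45 bits.

45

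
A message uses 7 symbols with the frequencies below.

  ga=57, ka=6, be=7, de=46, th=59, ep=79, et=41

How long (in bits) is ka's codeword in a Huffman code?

Repeatedly merge the two smallest:
ka(6) + be(7) → 13
13 + et(41) → 54
de(46) + 54 → 100
ga(57) + th(59) → 116
ep(79) + 100 → 179
116 + 179 → 295
ka's leaf is at depth 5, giving a 5-bit codeword.

5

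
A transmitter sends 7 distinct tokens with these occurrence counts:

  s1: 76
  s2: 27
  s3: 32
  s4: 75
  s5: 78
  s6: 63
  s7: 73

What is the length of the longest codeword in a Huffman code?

Merge the two lowest-weight nodes at each step:
combine s2(27), s3(32) → 59
combine 59, s6(63) → 122
combine s7(73), s4(75) → 148
combine s1(76), s5(78) → 154
combine 122, 148 → 270
combine 154, 270 → 424
The first pair merged (s2, s3) ends up deepest, at depth 4.

4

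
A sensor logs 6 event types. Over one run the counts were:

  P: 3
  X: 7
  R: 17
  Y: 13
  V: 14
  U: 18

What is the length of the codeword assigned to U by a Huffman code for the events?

2

Huffman merges, smallest pair first:
P(3) + X(7) → 10
10 + Y(13) → 23
V(14) + R(17) → 31
U(18) + 23 → 41
31 + 41 → 72
U's leaf is at depth 2, giving a 2-bit codeword.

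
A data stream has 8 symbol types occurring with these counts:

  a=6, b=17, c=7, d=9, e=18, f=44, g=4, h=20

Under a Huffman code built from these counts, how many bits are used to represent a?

4

Repeatedly merge the two smallest:
g(4) + a(6) → 10
c(7) + d(9) → 16
10 + 16 → 26
b(17) + e(18) → 35
h(20) + 26 → 46
35 + f(44) → 79
46 + 79 → 125
a's leaf is at depth 4, giving a 4-bit codeword.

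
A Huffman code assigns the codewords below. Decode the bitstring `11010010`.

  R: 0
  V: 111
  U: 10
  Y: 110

YURU

Read left to right; each codeword is recognised as soon as it completes (prefix code):
  110→Y | 10→U | 0→R | 10→U
Decoded message: YURU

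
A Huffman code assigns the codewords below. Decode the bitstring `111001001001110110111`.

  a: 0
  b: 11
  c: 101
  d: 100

Read left to right; each codeword is recognised as soon as it completes (prefix code):
  11→b | 100→d | 100→d | 100→d | 11→b | 101→c | 101→c | 11→b
Decoded message: bdddbccb

bdddbccb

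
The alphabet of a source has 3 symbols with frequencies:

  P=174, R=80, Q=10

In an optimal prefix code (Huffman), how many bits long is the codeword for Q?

2

Repeatedly merge the two smallest:
Q(10) + R(80) → 90
90 + P(174) → 264
Q sits 2 levels below the root, so its codeword is 2 bits.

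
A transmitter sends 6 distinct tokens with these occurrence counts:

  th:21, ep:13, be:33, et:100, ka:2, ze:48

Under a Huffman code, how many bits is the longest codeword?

Merge the two lowest-weight nodes at each step:
merge ka(2) and ep(13): 15
merge 15 and th(21): 36
merge be(33) and 36: 69
merge ze(48) and 69: 117
merge et(100) and 117: 217
Maximum depth reached is 5.

5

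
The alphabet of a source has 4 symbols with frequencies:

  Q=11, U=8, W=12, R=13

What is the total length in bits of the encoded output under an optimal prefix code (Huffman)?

88

Merge the two smallest weights repeatedly:
U(8) + Q(11) → 19
W(12) + R(13) → 25
19 + 25 → 44
Each symbol's bit-cost is frequency × depth; summing gives 88 bits (equivalently 19 + 25 + 44).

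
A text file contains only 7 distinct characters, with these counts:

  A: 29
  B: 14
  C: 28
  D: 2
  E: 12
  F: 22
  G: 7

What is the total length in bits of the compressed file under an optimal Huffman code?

Merge the two smallest weights repeatedly:
combine D(2), G(7) → 9
combine 9, E(12) → 21
combine B(14), 21 → 35
combine F(22), C(28) → 50
combine A(29), 35 → 64
combine 50, 64 → 114
The encoded length is the sum of every internal node's weight: 9 + 21 + 35 + 50 + 64 + 114 = 293 bits.

293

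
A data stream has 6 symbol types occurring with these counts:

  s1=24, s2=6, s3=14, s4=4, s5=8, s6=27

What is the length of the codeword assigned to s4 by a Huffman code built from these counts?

Repeatedly merge the two smallest:
merge s4(4) and s2(6): 10
merge s5(8) and 10: 18
merge s3(14) and 18: 32
merge s1(24) and s6(27): 51
merge 32 and 51: 83
s4's leaf is at depth 4, giving a 4-bit codeword.

4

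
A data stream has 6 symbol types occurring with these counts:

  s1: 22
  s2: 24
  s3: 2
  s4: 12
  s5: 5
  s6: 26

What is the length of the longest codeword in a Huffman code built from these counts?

4

Merge the two lowest-weight nodes at each step:
merge s3(2) and s5(5): 7
merge 7 and s4(12): 19
merge 19 and s1(22): 41
merge s2(24) and s6(26): 50
merge 41 and 50: 91
The rarest symbols sit at the bottom; the longest codeword is 4 bits.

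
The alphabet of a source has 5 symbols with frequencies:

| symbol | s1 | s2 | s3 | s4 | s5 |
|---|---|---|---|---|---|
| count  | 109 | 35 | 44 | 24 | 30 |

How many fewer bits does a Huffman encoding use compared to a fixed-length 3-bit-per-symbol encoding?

Fixed-length: 3 bits × 242 symbols = 726 bits.
Huffman merges:
combine s4(24), s5(30) → 54
combine s2(35), s3(44) → 79
combine 54, 79 → 133
combine s1(109), 133 → 242
Huffman total = 54 + 79 + 133 + 242 = 508 bits.
Saving = 726 − 508 = 218 bits.

218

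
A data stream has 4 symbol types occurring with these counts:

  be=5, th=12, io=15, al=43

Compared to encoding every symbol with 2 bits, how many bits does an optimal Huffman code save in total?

Fixed-length: 2 bits × 75 symbols = 150 bits.
Huffman merges:
be(5) + th(12) → 17
io(15) + 17 → 32
32 + al(43) → 75
Huffman total = 17 + 32 + 75 = 124 bits.
Saving = 150 − 124 = 26 bits.

26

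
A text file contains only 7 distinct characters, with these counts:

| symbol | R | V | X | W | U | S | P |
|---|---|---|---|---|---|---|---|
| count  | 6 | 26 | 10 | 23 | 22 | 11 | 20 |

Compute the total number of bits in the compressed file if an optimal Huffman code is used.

321

Merge the two smallest weights repeatedly:
combine R(6), X(10) → 16
combine S(11), 16 → 27
combine P(20), U(22) → 42
combine W(23), V(26) → 49
combine 27, 42 → 69
combine 49, 69 → 118
The encoded length is the sum of every internal node's weight: 16 + 27 + 42 + 49 + 69 + 118 = 321 bits.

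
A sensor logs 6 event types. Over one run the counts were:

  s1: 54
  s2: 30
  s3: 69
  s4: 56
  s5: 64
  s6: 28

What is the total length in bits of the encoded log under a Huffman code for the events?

Merge the two smallest weights repeatedly:
combine s6(28), s2(30) → 58
combine s1(54), s4(56) → 110
combine 58, s5(64) → 122
combine s3(69), 110 → 179
combine 122, 179 → 301
The encoded length is the sum of every internal node's weight: 58 + 110 + 122 + 179 + 301 = 770 bits.

770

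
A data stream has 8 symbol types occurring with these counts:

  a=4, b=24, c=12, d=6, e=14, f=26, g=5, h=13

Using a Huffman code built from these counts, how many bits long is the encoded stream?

286

Build the Huffman tree bottom-up:
merge a(4) and g(5): 9
merge d(6) and 9: 15
merge c(12) and h(13): 25
merge e(14) and 15: 29
merge b(24) and 25: 49
merge f(26) and 29: 55
merge 49 and 55: 104
Each symbol's bit-cost is frequency × depth; summing gives 286 bits (equivalently 9 + 15 + 25 + 29 + 49 + 55 + 104).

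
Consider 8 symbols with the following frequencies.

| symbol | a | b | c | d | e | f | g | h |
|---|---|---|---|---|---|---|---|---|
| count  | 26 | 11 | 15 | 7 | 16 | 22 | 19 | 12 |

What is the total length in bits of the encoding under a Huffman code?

376

Greedily combine the two least-frequent nodes:
merge d(7) and b(11): 18
merge h(12) and c(15): 27
merge e(16) and 18: 34
merge g(19) and f(22): 41
merge a(26) and 27: 53
merge 34 and 41: 75
merge 53 and 75: 128
Each symbol's bit-cost is frequency × depth; summing gives 376 bits (equivalently 18 + 27 + 34 + 41 + 53 + 75 + 128).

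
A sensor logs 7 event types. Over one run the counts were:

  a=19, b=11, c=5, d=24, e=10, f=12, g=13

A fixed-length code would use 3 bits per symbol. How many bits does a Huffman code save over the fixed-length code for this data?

Fixed-length: 3 bits × 94 symbols = 282 bits.
Huffman merges:
combine c(5), e(10) → 15
combine b(11), f(12) → 23
combine g(13), 15 → 28
combine a(19), 23 → 42
combine d(24), 28 → 52
combine 42, 52 → 94
Huffman total = 15 + 23 + 28 + 42 + 52 + 94 = 254 bits.
Saving = 282 − 254 = 28 bits.

28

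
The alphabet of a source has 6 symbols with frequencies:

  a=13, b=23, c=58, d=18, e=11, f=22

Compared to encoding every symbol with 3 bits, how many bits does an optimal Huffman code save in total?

92

Fixed-length: 3 bits × 145 symbols = 435 bits.
Huffman merges:
e(11) + a(13) → 24
d(18) + f(22) → 40
b(23) + 24 → 47
40 + 47 → 87
c(58) + 87 → 145
Huffman total = 24 + 40 + 47 + 87 + 145 = 343 bits.
Saving = 435 − 343 = 92 bits.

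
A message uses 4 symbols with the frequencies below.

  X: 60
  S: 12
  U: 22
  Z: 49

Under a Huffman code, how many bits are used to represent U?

Build the tree from the bottom:
S(12) + U(22) → 34
34 + Z(49) → 83
X(60) + 83 → 143
U sits 3 levels below the root, so its codeword is 3 bits.

3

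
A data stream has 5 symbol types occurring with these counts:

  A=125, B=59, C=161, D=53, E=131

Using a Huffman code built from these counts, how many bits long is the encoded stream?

1170

Greedily combine the two least-frequent nodes:
D(53) + B(59) → 112
112 + A(125) → 237
E(131) + C(161) → 292
237 + 292 → 529
The encoded length is the sum of every internal node's weight: 112 + 237 + 292 + 529 = 1170 bits.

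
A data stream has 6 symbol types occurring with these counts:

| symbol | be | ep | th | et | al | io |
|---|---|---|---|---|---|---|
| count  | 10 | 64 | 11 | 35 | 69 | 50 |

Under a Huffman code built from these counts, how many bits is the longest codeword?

Merge the two lowest-weight nodes at each step:
be(10) + th(11) → 21
21 + et(35) → 56
io(50) + 56 → 106
ep(64) + al(69) → 133
106 + 133 → 239
Maximum depth reached is 4.

4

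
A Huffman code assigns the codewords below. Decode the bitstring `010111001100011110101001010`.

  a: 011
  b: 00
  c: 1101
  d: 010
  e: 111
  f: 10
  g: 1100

Read left to right; each codeword is recognised as soon as it completes (prefix code):
  010→d | 111→e | 00→b | 1100→g | 011→a | 1101→c | 010→d | 010→d | 10→f
Decoded message: debgacddf

debgacddf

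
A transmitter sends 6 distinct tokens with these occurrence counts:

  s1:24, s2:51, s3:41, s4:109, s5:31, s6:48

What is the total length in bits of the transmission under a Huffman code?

749

Greedily combine the two least-frequent nodes:
combine s1(24), s5(31) → 55
combine s3(41), s6(48) → 89
combine s2(51), 55 → 106
combine 89, 106 → 195
combine s4(109), 195 → 304
Total encoded bits = sum of merged weights = 55 + 89 + 106 + 195 + 304 = 749.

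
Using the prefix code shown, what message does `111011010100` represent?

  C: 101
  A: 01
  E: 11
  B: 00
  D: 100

ECCAB

Read left to right; each codeword is recognised as soon as it completes (prefix code):
  11→E | 101→C | 101→C | 01→A | 00→B
Decoded message: ECCAB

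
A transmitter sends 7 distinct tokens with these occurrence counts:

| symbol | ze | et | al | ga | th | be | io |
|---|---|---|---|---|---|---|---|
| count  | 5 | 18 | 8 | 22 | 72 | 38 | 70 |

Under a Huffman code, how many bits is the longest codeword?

5

Merge the two lowest-weight nodes at each step:
ze(5) + al(8) → 13
13 + et(18) → 31
ga(22) + 31 → 53
be(38) + 53 → 91
io(70) + th(72) → 142
91 + 142 → 233
Maximum depth reached is 5.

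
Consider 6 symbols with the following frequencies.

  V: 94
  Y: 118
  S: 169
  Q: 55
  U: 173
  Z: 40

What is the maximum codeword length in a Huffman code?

Merge the two lowest-weight nodes at each step:
Z(40) + Q(55) → 95
V(94) + 95 → 189
Y(118) + S(169) → 287
U(173) + 189 → 362
287 + 362 → 649
The rarest symbols sit at the bottom; the longest codeword is 4 bits.

4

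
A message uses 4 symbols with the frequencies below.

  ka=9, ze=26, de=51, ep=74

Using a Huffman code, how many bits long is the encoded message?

281

Greedily combine the two least-frequent nodes:
merge ka(9) and ze(26): 35
merge 35 and de(51): 86
merge ep(74) and 86: 160
Each symbol's bit-cost is frequency × depth; summing gives 281 bits (equivalently 35 + 86 + 160).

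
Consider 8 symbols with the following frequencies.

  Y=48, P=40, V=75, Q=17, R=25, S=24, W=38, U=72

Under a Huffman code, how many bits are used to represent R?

Build the tree from the bottom:
merge Q(17) and S(24): 41
merge R(25) and W(38): 63
merge P(40) and 41: 81
merge Y(48) and 63: 111
merge U(72) and V(75): 147
merge 81 and 111: 192
merge 147 and 192: 339
The subtree containing R is merged 4 times, so code length = 4.

4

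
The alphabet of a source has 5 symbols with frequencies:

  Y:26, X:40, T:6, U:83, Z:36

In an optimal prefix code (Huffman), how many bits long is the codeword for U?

1

Repeatedly merge the two smallest:
merge T(6) and Y(26): 32
merge 32 and Z(36): 68
merge X(40) and 68: 108
merge U(83) and 108: 191
U is a child of the root — depth 1, so its codeword is a single bit.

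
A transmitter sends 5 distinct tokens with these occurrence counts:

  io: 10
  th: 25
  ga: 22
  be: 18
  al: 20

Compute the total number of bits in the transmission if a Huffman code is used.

218

Greedily combine the two least-frequent nodes:
combine io(10), be(18) → 28
combine al(20), ga(22) → 42
combine th(25), 28 → 53
combine 42, 53 → 95
The encoded length is the sum of every internal node's weight: 28 + 42 + 53 + 95 = 218 bits.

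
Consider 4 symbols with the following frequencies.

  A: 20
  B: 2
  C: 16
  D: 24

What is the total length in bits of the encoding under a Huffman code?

118

Merge the two smallest weights repeatedly:
merge B(2) and C(16): 18
merge 18 and A(20): 38
merge D(24) and 38: 62
Each symbol's bit-cost is frequency × depth; summing gives 118 bits (equivalently 18 + 38 + 62).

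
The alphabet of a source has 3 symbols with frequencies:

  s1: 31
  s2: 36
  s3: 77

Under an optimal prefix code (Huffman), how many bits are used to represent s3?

1

Huffman merges, smallest pair first:
combine s1(31), s2(36) → 67
combine 67, s3(77) → 144
s3 is merged only at the final step, so code length = 1.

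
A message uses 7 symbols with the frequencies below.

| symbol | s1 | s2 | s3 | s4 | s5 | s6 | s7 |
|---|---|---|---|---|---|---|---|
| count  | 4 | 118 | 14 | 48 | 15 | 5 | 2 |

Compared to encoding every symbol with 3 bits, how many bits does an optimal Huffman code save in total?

Fixed-length: 3 bits × 206 symbols = 618 bits.
Huffman merges:
merge s7(2) and s1(4): 6
merge s6(5) and 6: 11
merge 11 and s3(14): 25
merge s5(15) and 25: 40
merge 40 and s4(48): 88
merge 88 and s2(118): 206
Huffman total = 6 + 11 + 25 + 40 + 88 + 206 = 376 bits.
Saving = 618 − 376 = 242 bits.

242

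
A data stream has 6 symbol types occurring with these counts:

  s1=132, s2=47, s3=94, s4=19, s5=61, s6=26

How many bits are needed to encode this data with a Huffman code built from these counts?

895

Build the Huffman tree bottom-up:
combine s4(19), s6(26) → 45
combine 45, s2(47) → 92
combine s5(61), 92 → 153
combine s3(94), s1(132) → 226
combine 153, 226 → 379
Each symbol's bit-cost is frequency × depth; summing gives 895 bits (equivalently 45 + 92 + 153 + 226 + 379).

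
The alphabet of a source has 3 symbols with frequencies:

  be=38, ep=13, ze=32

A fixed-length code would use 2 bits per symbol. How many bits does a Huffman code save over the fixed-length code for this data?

38

Fixed-length: 2 bits × 83 symbols = 166 bits.
Huffman merges:
combine ep(13), ze(32) → 45
combine be(38), 45 → 83
Huffman total = 45 + 83 = 128 bits.
Saving = 166 − 128 = 38 bits.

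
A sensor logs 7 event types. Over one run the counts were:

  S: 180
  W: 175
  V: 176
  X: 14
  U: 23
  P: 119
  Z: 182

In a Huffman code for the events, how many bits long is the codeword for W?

3

Build the tree from the bottom:
combine X(14), U(23) → 37
combine 37, P(119) → 156
combine 156, W(175) → 331
combine V(176), S(180) → 356
combine Z(182), 331 → 513
combine 356, 513 → 869
The subtree containing W is merged 3 times, so code length = 3.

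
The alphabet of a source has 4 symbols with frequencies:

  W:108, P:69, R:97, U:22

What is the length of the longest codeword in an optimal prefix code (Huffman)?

Merge the two lowest-weight nodes at each step:
merge U(22) and P(69): 91
merge 91 and R(97): 188
merge W(108) and 188: 296
Maximum depth reached is 3.

3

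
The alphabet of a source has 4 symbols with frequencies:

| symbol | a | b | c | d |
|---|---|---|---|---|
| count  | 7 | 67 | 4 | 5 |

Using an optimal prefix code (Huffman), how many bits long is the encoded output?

108

Build the Huffman tree bottom-up:
combine c(4), d(5) → 9
combine a(7), 9 → 16
combine 16, b(67) → 83
The encoded length is the sum of every internal node's weight: 9 + 16 + 83 = 108 bits.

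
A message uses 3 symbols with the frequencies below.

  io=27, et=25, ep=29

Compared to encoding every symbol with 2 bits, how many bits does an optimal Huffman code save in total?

29

Fixed-length: 2 bits × 81 symbols = 162 bits.
Huffman merges:
combine et(25), io(27) → 52
combine ep(29), 52 → 81
Huffman total = 52 + 81 = 133 bits.
Saving = 162 − 133 = 29 bits.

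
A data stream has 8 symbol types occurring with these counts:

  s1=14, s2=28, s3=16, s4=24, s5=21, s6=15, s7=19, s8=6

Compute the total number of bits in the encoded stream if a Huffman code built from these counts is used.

421

Greedily combine the two least-frequent nodes:
merge s8(6) and s1(14): 20
merge s6(15) and s3(16): 31
merge s7(19) and 20: 39
merge s5(21) and s4(24): 45
merge s2(28) and 31: 59
merge 39 and 45: 84
merge 59 and 84: 143
The encoded length is the sum of every internal node's weight: 20 + 31 + 39 + 45 + 59 + 84 + 143 = 421 bits.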